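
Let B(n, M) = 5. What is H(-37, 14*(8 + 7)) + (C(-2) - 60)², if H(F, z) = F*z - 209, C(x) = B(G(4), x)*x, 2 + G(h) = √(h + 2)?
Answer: -3079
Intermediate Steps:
G(h) = -2 + √(2 + h) (G(h) = -2 + √(h + 2) = -2 + √(2 + h))
C(x) = 5*x
H(F, z) = -209 + F*z
H(-37, 14*(8 + 7)) + (C(-2) - 60)² = (-209 - 518*(8 + 7)) + (5*(-2) - 60)² = (-209 - 518*15) + (-10 - 60)² = (-209 - 37*210) + (-70)² = (-209 - 7770) + 4900 = -7979 + 4900 = -3079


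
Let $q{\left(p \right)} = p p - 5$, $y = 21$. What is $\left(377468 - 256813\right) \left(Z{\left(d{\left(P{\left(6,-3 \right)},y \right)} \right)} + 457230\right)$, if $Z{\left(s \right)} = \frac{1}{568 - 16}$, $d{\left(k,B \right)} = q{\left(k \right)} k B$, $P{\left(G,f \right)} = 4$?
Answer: $\frac{30452231399455}{552} \approx 5.5167 \cdot 10^{10}$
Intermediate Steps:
$q{\left(p \right)} = -5 + p^{2}$ ($q{\left(p \right)} = p^{2} - 5 = -5 + p^{2}$)
$d{\left(k,B \right)} = B k \left(-5 + k^{2}\right)$ ($d{\left(k,B \right)} = \left(-5 + k^{2}\right) k B = \left(-5 + k^{2}\right) B k = B k \left(-5 + k^{2}\right)$)
$Z{\left(s \right)} = \frac{1}{552}$
$\left(377468 - 256813\right) \left(Z{\left(d{\left(P{\left(6,-3 \right)},y \right)} \right)} + 457230\right) = \left(377468 - 256813\right) \left(\frac{1}{552} + 457230\right) = 120655 \cdot \frac{252390961}{552} = \frac{30452231399455}{552}$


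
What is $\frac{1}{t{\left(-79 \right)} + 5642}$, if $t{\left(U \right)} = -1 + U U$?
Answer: $\frac{1}{11882} \approx 8.4161 \cdot 10^{-5}$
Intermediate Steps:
$t{\left(U \right)} = -1 + U^{2}$
$\frac{1}{t{\left(-79 \right)} + 5642} = \frac{1}{\left(-1 + \left(-79\right)^{2}\right) + 5642} = \frac{1}{\left(-1 + 6241\right) + 5642} = \frac{1}{6240 + 5642} = \frac{1}{11882}$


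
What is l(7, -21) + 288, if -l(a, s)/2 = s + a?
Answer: 316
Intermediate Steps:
l(a, s) = -2*a - 2*s (l(a, s) = -2*(s + a) = -2*(a + s) = -2*a - 2*s)
l(7, -21) + 288 = (-2*7 - 2*(-21)) + 288 = (-14 + 42) + 288 = 28 + 288 = 316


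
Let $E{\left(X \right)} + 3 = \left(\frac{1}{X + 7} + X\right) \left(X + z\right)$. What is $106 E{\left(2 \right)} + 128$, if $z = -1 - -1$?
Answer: $\frac{2318}{9} \approx 257.56$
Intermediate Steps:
$z = 0$ ($z = -1 + 1 = 0$)
$E{\left(X \right)} = -3 + X \left(X + \frac{1}{7 + X}\right)$ ($E{\left(X \right)} = -3 + \left(\frac{1}{X + 7} + X\right) \left(X + 0\right) = -3 + \left(\frac{1}{7 + X} + X\right) X = -3 + \left(X + \frac{1}{7 + X}\right) X = -3 + X \left(X + \frac{1}{7 + X}\right)$)
$106 E{\left(2 \right)} + 128 = 106 \frac{-21 + 2^{3} - 4 + 7 \cdot 2^{2}}{7 + 2} + 128 = 106 \frac{-21 + 8 - 4 + 7 \cdot 4}{9} + 128 = 106 \frac{-21 + 8 - 4 + 28}{9} + 128 = 106 \cdot \frac{1}{9} \cdot 11 + 128 = 106 \cdot \frac{11}{9} + 128 = \frac{1166}{9} + 128 = \frac{2318}{9}$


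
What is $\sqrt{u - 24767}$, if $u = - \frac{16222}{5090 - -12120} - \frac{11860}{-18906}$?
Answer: $\frac{2 i \sqrt{40969437982537563930}}{81343065} \approx 157.38 i$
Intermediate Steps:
$u = - \frac{25645633}{81343065}$ ($u = - \frac{16222}{5090 + 12120} - - \frac{5930}{9453} = - \frac{16222}{17210} + \frac{5930}{9453} = \left(-16222\right) \frac{1}{17210} + \frac{5930}{9453} = - \frac{8111}{8605} + \frac{5930}{9453} = - \frac{25645633}{81343065} \approx -0.31528$)
$\sqrt{u - 24767} = \sqrt{- \frac{25645633}{81343065} - 24767} = \sqrt{- \frac{2014649336488}{81343065}} = \frac{2 i \sqrt{40969437982537563930}}{81343065}$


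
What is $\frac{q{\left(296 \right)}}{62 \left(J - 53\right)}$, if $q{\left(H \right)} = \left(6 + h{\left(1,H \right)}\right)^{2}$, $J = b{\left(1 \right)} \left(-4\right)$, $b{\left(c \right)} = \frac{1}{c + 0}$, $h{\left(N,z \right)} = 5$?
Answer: $- \frac{121}{3534} \approx -0.034239$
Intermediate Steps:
$b{\left(c \right)} = \frac{1}{c}$
$J = -4$ ($J = 1^{-1} \left(-4\right) = 1 \left(-4\right) = -4$)
$q{\left(H \right)} = 121$ ($q{\left(H \right)} = \left(6 + 5\right)^{2} = 11^{2} = 121$)
$\frac{q{\left(296 \right)}}{62 \left(J - 53\right)} = \frac{121}{62 \left(-4 - 53\right)} = \frac{121}{62 \left(-57\right)} = \frac{121}{-3534} = 121 \left(- \frac{1}{3534}\right) = - \frac{121}{3534}$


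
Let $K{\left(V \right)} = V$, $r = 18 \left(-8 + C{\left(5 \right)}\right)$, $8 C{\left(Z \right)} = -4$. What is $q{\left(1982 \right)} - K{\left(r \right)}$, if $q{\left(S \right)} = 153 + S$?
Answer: $2288$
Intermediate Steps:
$C{\left(Z \right)} = - \frac{1}{2}$ ($C{\left(Z \right)} = \frac{1}{8} \left(-4\right) = - \frac{1}{2}$)
$r = -153$ ($r = 18 \left(-8 - \frac{1}{2}\right) = 18 \left(- \frac{17}{2}\right) = -153$)
$q{\left(1982 \right)} - K{\left(r \right)} = \left(153 + 1982\right) - -153 = 2135 + 153 = 2288$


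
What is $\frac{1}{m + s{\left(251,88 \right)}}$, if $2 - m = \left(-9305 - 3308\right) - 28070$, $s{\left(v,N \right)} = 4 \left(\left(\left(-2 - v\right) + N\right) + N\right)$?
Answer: $\frac{1}{40377} \approx 2.4767 \cdot 10^{-5}$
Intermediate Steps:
$s{\left(v,N \right)} = -8 - 4 v + 8 N$ ($s{\left(v,N \right)} = 4 \left(\left(-2 + N - v\right) + N\right) = 4 \left(-2 - v + 2 N\right) = -8 - 4 v + 8 N$)
$m = 40685$ ($m = 2 - \left(\left(-9305 - 3308\right) - 28070\right) = 2 - \left(-12613 - 28070\right) = 2 - -40683 = 2 + 40683 = 40685$)
$\frac{1}{m + s{\left(251,88 \right)}} = \frac{1}{40685 - 308} = \frac{1}{40377}$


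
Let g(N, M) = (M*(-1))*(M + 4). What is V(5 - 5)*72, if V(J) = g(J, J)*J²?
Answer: 0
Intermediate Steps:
g(N, M) = -M*(4 + M) (g(N, M) = (-M)*(4 + M) = -M*(4 + M))
V(J) = -J³*(4 + J) (V(J) = (-J*(4 + J))*J² = -J³*(4 + J))
V(5 - 5)*72 = ((5 - 5)³*(-4 - (5 - 5)))*72 = (0³*(-4 - 1*0))*72 = (0*(-4 + 0))*72 = (0*(-4))*72 = 0*72 = 0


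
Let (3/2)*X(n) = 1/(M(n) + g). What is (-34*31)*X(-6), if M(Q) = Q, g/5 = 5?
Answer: -2108/57 ≈ -36.982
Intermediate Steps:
g = 25 (g = 5*5 = 25)
X(n) = 2/(3*(25 + n)) (X(n) = 2/(3*(n + 25)) = 2/(3*(25 + n)))
(-34*31)*X(-6) = (-34*31)*(2/(3*(25 - 6))) = -2108/(3*19) = -1054*2/57 = -2108/57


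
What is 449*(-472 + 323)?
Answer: -66901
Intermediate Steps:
449*(-472 + 323) = 449*(-149) = -66901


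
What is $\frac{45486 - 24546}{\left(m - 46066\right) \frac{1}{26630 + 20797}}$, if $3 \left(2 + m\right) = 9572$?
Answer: $- \frac{744841035}{32158} \approx -23162.0$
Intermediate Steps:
$m = \frac{9566}{3}$ ($m = -2 + \frac{1}{3} \cdot 9572 = -2 + \frac{9572}{3} = \frac{9566}{3} \approx 3188.7$)
$\frac{45486 - 24546}{\left(m - 46066\right) \frac{1}{26630 + 20797}} = \frac{45486 - 24546}{\left(\frac{9566}{3} - 46066\right) \frac{1}{26630 + 20797}} = \frac{20940}{\left(- \frac{128632}{3}\right) \frac{1}{47427}} = \frac{20940}{- \frac{128632}{142281}} = 20940 \left(- \frac{142281}{128632}\right) = - \frac{744841035}{32158}$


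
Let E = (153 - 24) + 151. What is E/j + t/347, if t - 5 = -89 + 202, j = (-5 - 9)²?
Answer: 4296/2429 ≈ 1.7686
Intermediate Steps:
j = 196 (j = (-14)² = 196)
E = 280 (E = 129 + 151 = 280)
t = 118 (t = 5 + (-89 + 202) = 5 + 113 = 118)
E/j + t/347 = 280/196 + 118/347 = 280*(1/196) + 118*(1/347) = 10/7 + 118/347 = 4296/2429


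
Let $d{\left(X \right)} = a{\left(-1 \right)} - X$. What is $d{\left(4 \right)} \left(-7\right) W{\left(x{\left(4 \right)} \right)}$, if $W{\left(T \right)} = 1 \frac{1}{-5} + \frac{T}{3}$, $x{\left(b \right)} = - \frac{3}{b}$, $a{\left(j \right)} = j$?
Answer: $- \frac{63}{4} \approx -15.75$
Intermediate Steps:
$W{\left(T \right)} = - \frac{1}{5} + \frac{T}{3}$ ($W{\left(T \right)} = 1 \left(- \frac{1}{5}\right) + T \frac{1}{3} = - \frac{1}{5} + \frac{T}{3}$)
$d{\left(X \right)} = -1 - X$
$d{\left(4 \right)} \left(-7\right) W{\left(x{\left(4 \right)} \right)} = \left(-1 - 4\right) \left(-7\right) \left(- \frac{1}{5} + \frac{\left(-3\right) \frac{1}{4}}{3}\right) = \left(-5\right) \left(-7\right) \left(- \frac{1}{5} + \frac{1}{3} \left(- \frac{3}{4}\right)\right) = 35 \left(- \frac{1}{5} - \frac{1}{4}\right) = 35 \left(- \frac{9}{20}\right) = - \frac{63}{4}$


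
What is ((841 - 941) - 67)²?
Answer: 27889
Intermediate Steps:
((841 - 941) - 67)² = (-100 - 67)² = (-167)² = 27889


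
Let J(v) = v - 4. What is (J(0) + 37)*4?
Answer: 132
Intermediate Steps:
J(v) = -4 + v
(J(0) + 37)*4 = ((-4 + 0) + 37)*4 = (-4 + 37)*4 = 33*4 = 132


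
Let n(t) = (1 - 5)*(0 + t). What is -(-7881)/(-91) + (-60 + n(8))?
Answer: -16253/91 ≈ -178.60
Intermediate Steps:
n(t) = -4*t
-(-7881)/(-91) + (-60 + n(8)) = -(-7881)/(-91) + (-60 - 4*8) = -(-7881)*(-1)/91 + (-60 - 32) = -111*71/91 - 92 = -7881/91 - 92 = -16253/91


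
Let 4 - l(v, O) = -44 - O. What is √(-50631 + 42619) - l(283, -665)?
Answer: 617 + 2*I*√2003 ≈ 617.0 + 89.51*I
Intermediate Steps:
l(v, O) = 48 + O (l(v, O) = 4 - (-44 - O) = 4 + (44 + O) = 48 + O)
√(-50631 + 42619) - l(283, -665) = √(-50631 + 42619) - (48 - 665) = √(-8012) - 1*(-617) = 2*I*√2003 + 617 = 617 + 2*I*√2003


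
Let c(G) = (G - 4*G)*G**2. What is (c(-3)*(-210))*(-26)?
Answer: 442260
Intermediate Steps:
c(G) = -3*G**3 (c(G) = (-3*G)*G**2 = -3*G**3)
(c(-3)*(-210))*(-26) = (-3*(-3)**3*(-210))*(-26) = (-3*(-27)*(-210))*(-26) = (81*(-210))*(-26) = -17010*(-26) = 442260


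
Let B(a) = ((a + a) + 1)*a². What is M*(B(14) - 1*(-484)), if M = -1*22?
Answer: -135696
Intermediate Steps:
B(a) = a²*(1 + 2*a) (B(a) = (2*a + 1)*a² = (1 + 2*a)*a² = a²*(1 + 2*a))
M = -22
M*(B(14) - 1*(-484)) = -22*(14²*(1 + 2*14) - 1*(-484)) = -22*(196*(1 + 28) + 484) = -22*(196*29 + 484) = -22*(5684 + 484) = -22*6168 = -135696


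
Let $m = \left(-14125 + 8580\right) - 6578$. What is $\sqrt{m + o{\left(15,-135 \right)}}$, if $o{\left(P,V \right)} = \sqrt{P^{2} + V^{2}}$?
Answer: $\sqrt{-12123 + 15 \sqrt{82}} \approx 109.49 i$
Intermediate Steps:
$m = -12123$ ($m = -5545 - 6578 = -12123$)
$\sqrt{m + o{\left(15,-135 \right)}} = \sqrt{-12123 + \sqrt{15^{2} + \left(-135\right)^{2}}} = \sqrt{-12123 + \sqrt{225 + 18225}} = \sqrt{-12123 + \sqrt{18450}} = \sqrt{-12123 + 15 \sqrt{82}}$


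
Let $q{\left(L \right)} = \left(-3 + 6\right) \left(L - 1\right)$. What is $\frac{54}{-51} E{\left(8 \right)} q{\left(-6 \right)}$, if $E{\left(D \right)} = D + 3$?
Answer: $\frac{4158}{17} \approx 244.59$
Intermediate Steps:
$E{\left(D \right)} = 3 + D$
$q{\left(L \right)} = -3 + 3 L$ ($q{\left(L \right)} = 3 \left(-1 + L\right) = -3 + 3 L$)
$\frac{54}{-51} E{\left(8 \right)} q{\left(-6 \right)} = \frac{54}{-51} \left(3 + 8\right) \left(-3 + 3 \left(-6\right)\right) = 54 \left(- \frac{1}{51}\right) 11 \left(-3 - 18\right) = \left(- \frac{18}{17}\right) 11 \left(-21\right) = \left(- \frac{198}{17}\right) \left(-21\right) = \frac{4158}{17}$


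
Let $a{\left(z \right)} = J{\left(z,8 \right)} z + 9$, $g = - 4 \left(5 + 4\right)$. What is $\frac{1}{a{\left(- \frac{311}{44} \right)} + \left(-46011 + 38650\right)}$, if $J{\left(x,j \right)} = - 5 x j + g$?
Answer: $- \frac{242}{2201211} \approx -0.00010994$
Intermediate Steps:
$g = -36$ ($g = \left(-4\right) 9 = -36$)
$J{\left(x,j \right)} = -36 - 5 j x$ ($J{\left(x,j \right)} = - 5 x j - 36 = - 5 j x - 36 = -36 - 5 j x$)
$a{\left(z \right)} = 9 + z \left(-36 - 40 z\right)$ ($a{\left(z \right)} = \left(-36 - 40 z\right) z + 9 = z \left(-36 - 40 z\right) + 9 = 9 + z \left(-36 - 40 z\right)$)
$\frac{1}{a{\left(- \frac{311}{44} \right)} + \left(-46011 + 38650\right)} = \frac{1}{\left(9 - 4 \left(- \frac{311}{44}\right) \left(9 + 10 \left(- \frac{311}{44}\right)\right)\right) + \left(-46011 + 38650\right)} = \frac{1}{\left(9 - 4 \left(\left(-311\right) \frac{1}{44}\right) \left(9 + 10 \left(\left(-311\right) \frac{1}{44}\right)\right)\right) - 7361} = \frac{1}{\left(9 - - \frac{311 \left(9 + 10 \left(- \frac{311}{44}\right)\right)}{11}\right) - 7361} = \frac{1}{\left(9 - - \frac{311 \left(9 - \frac{1555}{22}\right)}{11}\right) - 7361} = \frac{1}{\left(9 - \left(- \frac{311}{11}\right) \left(- \frac{1357}{22}\right)\right) - 7361} = \frac{1}{\left(9 - \frac{422027}{242}\right) - 7361} = \frac{1}{- \frac{419849}{242} - 7361} = \frac{1}{- \frac{2201211}{242}} = - \frac{242}{2201211}$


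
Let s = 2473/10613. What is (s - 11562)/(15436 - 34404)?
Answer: 122705033/201307384 ≈ 0.60954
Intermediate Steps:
s = 2473/10613 (s = 2473*(1/10613) = 2473/10613 ≈ 0.23302)
(s - 11562)/(15436 - 34404) = (2473/10613 - 11562)/(15436 - 34404) = -122705033/10613/(-18968) = -122705033/10613*(-1/18968) = 122705033/201307384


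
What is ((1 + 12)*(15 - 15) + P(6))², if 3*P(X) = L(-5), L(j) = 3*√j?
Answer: -5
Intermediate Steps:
P(X) = I*√5 (P(X) = (3*√(-5))/3 = (3*(I*√5))/3 = (3*I*√5)/3 = I*√5)
((1 + 12)*(15 - 15) + P(6))² = ((1 + 12)*(15 - 15) + I*√5)² = (13*0 + I*√5)² = (0 + I*√5)² = (I*√5)² = -5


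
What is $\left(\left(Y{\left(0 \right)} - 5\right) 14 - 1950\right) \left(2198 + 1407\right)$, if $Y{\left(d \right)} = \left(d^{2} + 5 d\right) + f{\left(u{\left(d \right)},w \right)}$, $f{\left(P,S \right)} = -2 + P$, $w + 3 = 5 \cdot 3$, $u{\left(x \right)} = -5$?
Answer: $-7635390$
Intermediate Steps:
$w = 12$ ($w = -3 + 5 \cdot 3 = -3 + 15 = 12$)
$Y{\left(d \right)} = -7 + d^{2} + 5 d$ ($Y{\left(d \right)} = \left(d^{2} + 5 d\right) - 7 = -7 + d^{2} + 5 d$)
$\left(\left(Y{\left(0 \right)} - 5\right) 14 - 1950\right) \left(2198 + 1407\right) = \left(\left(\left(-7 + 0^{2} + 5 \cdot 0\right) - 5\right) 14 - 1950\right) \left(2198 + 1407\right) = \left(\left(\left(-7 + 0 + 0\right) - 5\right) 14 - 1950\right) 3605 = \left(\left(-7 - 5\right) 14 - 1950\right) 3605 = \left(\left(-12\right) 14 - 1950\right) 3605 = \left(-168 - 1950\right) 3605 = \left(-2118\right) 3605 = -7635390$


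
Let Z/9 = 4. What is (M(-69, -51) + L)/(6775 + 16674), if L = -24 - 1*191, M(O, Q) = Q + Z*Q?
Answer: -2102/23449 ≈ -0.089641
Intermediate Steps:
Z = 36 (Z = 9*4 = 36)
M(O, Q) = 37*Q (M(O, Q) = Q + 36*Q = 37*Q)
L = -215 (L = -24 - 191 = -215)
(M(-69, -51) + L)/(6775 + 16674) = (37*(-51) - 215)/(6775 + 16674) = (-1887 - 215)/23449 = -2102*1/23449 = -2102/23449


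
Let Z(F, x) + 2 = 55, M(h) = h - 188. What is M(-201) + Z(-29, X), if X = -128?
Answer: -336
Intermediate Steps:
M(h) = -188 + h
Z(F, x) = 53 (Z(F, x) = -2 + 55 = 53)
M(-201) + Z(-29, X) = (-188 - 201) + 53 = -389 + 53 = -336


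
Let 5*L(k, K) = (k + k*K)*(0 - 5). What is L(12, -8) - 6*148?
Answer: -804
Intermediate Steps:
L(k, K) = -k - K*k (L(k, K) = ((k + k*K)*(0 - 5))/5 = ((k + K*k)*(-5))/5 = (-5*k - 5*K*k)/5 = -k - K*k)
L(12, -8) - 6*148 = -1*12*(1 - 8) - 6*148 = -1*12*(-7) - 888 = 84 - 888 = -804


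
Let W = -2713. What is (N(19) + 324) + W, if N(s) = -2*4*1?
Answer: -2397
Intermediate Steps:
N(s) = -8 (N(s) = -8*1 = -8)
(N(19) + 324) + W = (-8 + 324) - 2713 = 316 - 2713 = -2397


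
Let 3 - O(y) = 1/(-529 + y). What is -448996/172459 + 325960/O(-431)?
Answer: 53964852656924/496854379 ≈ 1.0861e+5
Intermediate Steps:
O(y) = 3 - 1/(-529 + y)
-448996/172459 + 325960/O(-431) = -448996/172459 + 325960/(((-1588 + 3*(-431))/(-529 - 431))) = -448996*1/172459 + 325960/(((-1588 - 1293)/(-960))) = -448996/172459 + 325960/((-1/960*(-2881))) = -448996/172459 + 325960/(2881/960) = -448996/172459 + 325960*(960/2881) = -448996/172459 + 312921600/2881 = 53964852656924/496854379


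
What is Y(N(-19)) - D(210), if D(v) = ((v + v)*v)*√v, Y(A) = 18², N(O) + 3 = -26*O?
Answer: 324 - 88200*√210 ≈ -1.2778e+6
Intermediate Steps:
N(O) = -3 - 26*O
Y(A) = 324
D(v) = 2*v^(5/2) (D(v) = ((2*v)*v)*√v = (2*v²)*√v = 2*v^(5/2))
Y(N(-19)) - D(210) = 324 - 2*210^(5/2) = 324 - 2*44100*√210 = 324 - 88200*√210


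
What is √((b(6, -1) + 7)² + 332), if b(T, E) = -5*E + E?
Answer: √453 ≈ 21.284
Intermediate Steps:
b(T, E) = -4*E
√((b(6, -1) + 7)² + 332) = √((-4*(-1) + 7)² + 332) = √((4 + 7)² + 332) = √(11² + 332) = √(121 + 332) = √453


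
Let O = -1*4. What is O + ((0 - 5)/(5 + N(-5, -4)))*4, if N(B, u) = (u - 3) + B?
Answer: -8/7 ≈ -1.1429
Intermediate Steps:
N(B, u) = -3 + B + u (N(B, u) = (-3 + u) + B = -3 + B + u)
O = -4
O + ((0 - 5)/(5 + N(-5, -4)))*4 = -4 + ((0 - 5)/(5 + (-3 - 5 - 4)))*4 = -4 - 5/(5 - 12)*4 = -4 - 5/(-7)*4 = -4 - 5*(-⅐)*4 = -4 + (5/7)*4 = -4 + 20/7 = -8/7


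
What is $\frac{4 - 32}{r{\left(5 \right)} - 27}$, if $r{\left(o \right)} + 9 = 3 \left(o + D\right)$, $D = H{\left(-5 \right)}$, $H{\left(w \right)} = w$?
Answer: $\frac{7}{9} \approx 0.77778$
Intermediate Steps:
$D = -5$
$r{\left(o \right)} = -24 + 3 o$ ($r{\left(o \right)} = -9 + 3 \left(o - 5\right) = -9 + 3 \left(-5 + o\right) = -9 + \left(-15 + 3 o\right) = -24 + 3 o$)
$\frac{4 - 32}{r{\left(5 \right)} - 27} = \frac{4 - 32}{\left(-24 + 3 \cdot 5\right) - 27} = \frac{1}{\left(-24 + 15\right) - 27} \left(-28\right) = \frac{1}{-9 - 27} \left(-28\right) = \frac{1}{-36} \left(-28\right) = \left(- \frac{1}{36}\right) \left(-28\right) = \frac{7}{9}$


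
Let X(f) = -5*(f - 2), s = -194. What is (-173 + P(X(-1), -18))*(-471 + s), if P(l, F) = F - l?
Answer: 136990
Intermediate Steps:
X(f) = 10 - 5*f (X(f) = -5*(-2 + f) = 10 - 5*f)
(-173 + P(X(-1), -18))*(-471 + s) = (-173 + (-18 - (10 - 5*(-1))))*(-471 - 194) = (-173 + (-18 - (10 + 5)))*(-665) = (-173 + (-18 - 1*15))*(-665) = (-173 + (-18 - 15))*(-665) = (-173 - 33)*(-665) = -206*(-665) = 136990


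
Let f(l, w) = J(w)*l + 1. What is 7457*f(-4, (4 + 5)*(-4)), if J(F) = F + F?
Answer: 2155073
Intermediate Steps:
J(F) = 2*F
f(l, w) = 1 + 2*l*w (f(l, w) = (2*w)*l + 1 = 2*l*w + 1 = 1 + 2*l*w)
7457*f(-4, (4 + 5)*(-4)) = 7457*(1 + 2*(-4)*((4 + 5)*(-4))) = 7457*(1 + 2*(-4)*(9*(-4))) = 7457*(1 + 2*(-4)*(-36)) = 7457*(1 + 288) = 7457*289 = 2155073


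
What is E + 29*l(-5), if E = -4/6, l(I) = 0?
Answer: -⅔ ≈ -0.66667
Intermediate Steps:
E = -⅔ (E = -4*⅙ = -⅔ ≈ -0.66667)
E + 29*l(-5) = -⅔ + 29*0 = -⅔ + 0 = -⅔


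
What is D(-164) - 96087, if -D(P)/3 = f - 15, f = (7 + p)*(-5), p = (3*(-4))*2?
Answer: -96297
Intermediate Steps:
p = -24 (p = -12*2 = -24)
f = 85 (f = (7 - 24)*(-5) = -17*(-5) = 85)
D(P) = -210 (D(P) = -3*(85 - 15) = -3*70 = -210)
D(-164) - 96087 = -210 - 96087 = -96297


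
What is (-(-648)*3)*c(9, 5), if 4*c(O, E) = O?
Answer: 4374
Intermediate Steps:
c(O, E) = O/4
(-(-648)*3)*c(9, 5) = (-(-648)*3)*((¼)*9) = -72*(-27)*(9/4) = 1944*(9/4) = 4374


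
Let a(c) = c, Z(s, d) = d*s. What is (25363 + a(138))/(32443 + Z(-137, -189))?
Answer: 25501/58336 ≈ 0.43714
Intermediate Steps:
(25363 + a(138))/(32443 + Z(-137, -189)) = (25363 + 138)/(32443 - 189*(-137)) = 25501/(32443 + 25893) = 25501/58336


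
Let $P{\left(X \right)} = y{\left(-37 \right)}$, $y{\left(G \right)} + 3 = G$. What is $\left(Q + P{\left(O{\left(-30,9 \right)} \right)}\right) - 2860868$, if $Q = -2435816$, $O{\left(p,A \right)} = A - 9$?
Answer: $-5296724$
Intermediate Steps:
$y{\left(G \right)} = -3 + G$
$O{\left(p,A \right)} = -9 + A$ ($O{\left(p,A \right)} = A - 9 = -9 + A$)
$P{\left(X \right)} = -40$ ($P{\left(X \right)} = -3 - 37 = -40$)
$\left(Q + P{\left(O{\left(-30,9 \right)} \right)}\right) - 2860868 = \left(-2435816 - 40\right) - 2860868 = -2435856 - 2860868 = -5296724$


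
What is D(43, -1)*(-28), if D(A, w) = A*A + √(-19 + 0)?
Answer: -51772 - 28*I*√19 ≈ -51772.0 - 122.05*I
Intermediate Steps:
D(A, w) = A² + I*√19 (D(A, w) = A² + √(-19) = A² + I*√19)
D(43, -1)*(-28) = (43² + I*√19)*(-28) = (1849 + I*√19)*(-28) = -51772 - 28*I*√19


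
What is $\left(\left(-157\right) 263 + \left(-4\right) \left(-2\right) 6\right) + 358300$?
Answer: $317057$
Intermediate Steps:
$\left(\left(-157\right) 263 + \left(-4\right) \left(-2\right) 6\right) + 358300 = \left(-41291 + 8 \cdot 6\right) + 358300 = \left(-41291 + 48\right) + 358300 = -41243 + 358300 = 317057$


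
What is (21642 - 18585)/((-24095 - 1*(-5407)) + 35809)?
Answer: 1019/5707 ≈ 0.17855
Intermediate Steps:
(21642 - 18585)/((-24095 - 1*(-5407)) + 35809) = 3057/((-24095 + 5407) + 35809) = 3057/(-18688 + 35809) = 3057/17121 = 3057*(1/17121) = 1019/5707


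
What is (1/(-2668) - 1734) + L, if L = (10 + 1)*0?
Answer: -4626313/2668 ≈ -1734.0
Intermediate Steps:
L = 0 (L = 11*0 = 0)
(1/(-2668) - 1734) + L = (1/(-2668) - 1734) + 0 = (-1/2668 - 1734) + 0 = -4626313/2668 + 0 = -4626313/2668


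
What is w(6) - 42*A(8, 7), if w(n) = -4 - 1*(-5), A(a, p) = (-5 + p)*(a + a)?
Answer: -1343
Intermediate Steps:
A(a, p) = 2*a*(-5 + p) (A(a, p) = (-5 + p)*(2*a) = 2*a*(-5 + p))
w(n) = 1 (w(n) = -4 + 5 = 1)
w(6) - 42*A(8, 7) = 1 - 84*8*(-5 + 7) = 1 - 84*8*2 = 1 - 42*32 = 1 - 1344 = -1343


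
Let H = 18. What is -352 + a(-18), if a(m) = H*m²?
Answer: 5480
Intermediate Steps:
a(m) = 18*m²
-352 + a(-18) = -352 + 18*(-18)² = -352 + 18*324 = -352 + 5832 = 5480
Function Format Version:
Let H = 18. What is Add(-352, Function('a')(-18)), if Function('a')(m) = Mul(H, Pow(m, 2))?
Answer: 5480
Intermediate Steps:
Function('a')(m) = Mul(18, Pow(m, 2))
Add(-352, Function('a')(-18)) = Add(-352, Mul(18, Pow(-18, 2))) = Add(-352, Mul(18, 324)) = Add(-352, 5832) = 5480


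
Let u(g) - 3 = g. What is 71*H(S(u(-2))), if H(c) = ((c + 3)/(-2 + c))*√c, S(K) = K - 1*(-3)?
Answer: 497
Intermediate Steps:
u(g) = 3 + g
S(K) = 3 + K (S(K) = K + 3 = 3 + K)
H(c) = √c*(3 + c)/(-2 + c) (H(c) = ((3 + c)/(-2 + c))*√c = √c*(3 + c)/(-2 + c))
71*H(S(u(-2))) = 71*(√(3 + (3 - 2))*(3 + (3 + (3 - 2)))/(-2 + (3 + (3 - 2)))) = 71*(√(3 + 1)*(3 + (3 + 1))/(-2 + (3 + 1))) = 71*(√4*(3 + 4)/(-2 + 4)) = 71*(2*7/2) = 71*(2*(½)*7) = 71*7 = 497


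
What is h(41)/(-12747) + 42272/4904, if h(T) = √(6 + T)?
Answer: 5284/613 - √47/12747 ≈ 8.6194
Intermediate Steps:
h(41)/(-12747) + 42272/4904 = √(6 + 41)/(-12747) + 42272/4904 = √47*(-1/12747) + 42272*(1/4904) = -√47/12747 + 5284/613 = 5284/613 - √47/12747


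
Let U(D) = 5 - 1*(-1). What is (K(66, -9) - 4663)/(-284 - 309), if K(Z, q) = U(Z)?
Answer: 4657/593 ≈ 7.8533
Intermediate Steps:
U(D) = 6 (U(D) = 5 + 1 = 6)
K(Z, q) = 6
(K(66, -9) - 4663)/(-284 - 309) = (6 - 4663)/(-284 - 309) = -4657/(-593) = -4657*(-1/593) = 4657/593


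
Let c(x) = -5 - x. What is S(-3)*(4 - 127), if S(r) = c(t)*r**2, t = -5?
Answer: 0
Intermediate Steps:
S(r) = 0 (S(r) = (-5 - 1*(-5))*r**2 = (-5 + 5)*r**2 = 0*r**2 = 0)
S(-3)*(4 - 127) = 0*(4 - 127) = 0*(-123) = 0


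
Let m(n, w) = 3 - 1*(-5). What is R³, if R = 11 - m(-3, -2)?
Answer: 27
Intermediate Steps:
m(n, w) = 8 (m(n, w) = 3 + 5 = 8)
R = 3 (R = 11 - 1*8 = 11 - 8 = 3)
R³ = 3³ = 27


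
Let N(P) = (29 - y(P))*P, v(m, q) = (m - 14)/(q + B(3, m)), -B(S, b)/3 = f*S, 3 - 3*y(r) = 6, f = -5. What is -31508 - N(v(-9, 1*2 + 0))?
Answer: -1480186/47 ≈ -31493.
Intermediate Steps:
y(r) = -1 (y(r) = 1 - ⅓*6 = 1 - 2 = -1)
B(S, b) = 15*S (B(S, b) = -(-15)*S = 15*S)
v(m, q) = (-14 + m)/(45 + q) (v(m, q) = (m - 14)/(q + 15*3) = (-14 + m)/(q + 45) = (-14 + m)/(45 + q))
N(P) = 30*P (N(P) = (29 - 1*(-1))*P = (29 + 1)*P = 30*P)
-31508 - N(v(-9, 1*2 + 0)) = -31508 - 30*(-14 - 9)/(45 + (1*2 + 0)) = -31508 - 30*-23/(45 + (2 + 0)) = -31508 - 30*-23/(45 + 2) = -31508 - 30*-23/47 = -31508 - 30*(1/47)*(-23) = -31508 - 30*(-23)/47 = -31508 - 1*(-690/47) = -31508 + 690/47 = -1480186/47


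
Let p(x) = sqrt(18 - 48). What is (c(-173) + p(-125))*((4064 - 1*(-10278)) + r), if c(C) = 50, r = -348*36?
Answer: 90700 + 1814*I*sqrt(30) ≈ 90700.0 + 9935.7*I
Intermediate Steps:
r = -12528
p(x) = I*sqrt(30) (p(x) = sqrt(-30) = I*sqrt(30))
(c(-173) + p(-125))*((4064 - 1*(-10278)) + r) = (50 + I*sqrt(30))*((4064 - 1*(-10278)) - 12528) = (50 + I*sqrt(30))*((4064 + 10278) - 12528) = (50 + I*sqrt(30))*(14342 - 12528) = (50 + I*sqrt(30))*1814 = 90700 + 1814*I*sqrt(30)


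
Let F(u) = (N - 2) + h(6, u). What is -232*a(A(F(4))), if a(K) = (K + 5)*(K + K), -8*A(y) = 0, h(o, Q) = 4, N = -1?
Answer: 0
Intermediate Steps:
F(u) = 1 (F(u) = (-1 - 2) + 4 = -3 + 4 = 1)
A(y) = 0 (A(y) = -1/8*0 = 0)
a(K) = 2*K*(5 + K) (a(K) = (5 + K)*(2*K) = 2*K*(5 + K))
-232*a(A(F(4))) = -464*0*(5 + 0) = -464*0*5 = -232*0 = 0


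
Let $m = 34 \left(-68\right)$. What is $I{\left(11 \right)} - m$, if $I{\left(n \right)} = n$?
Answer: $2323$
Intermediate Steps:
$m = -2312$
$I{\left(11 \right)} - m = 11 - -2312 = 11 + 2312 = 2323$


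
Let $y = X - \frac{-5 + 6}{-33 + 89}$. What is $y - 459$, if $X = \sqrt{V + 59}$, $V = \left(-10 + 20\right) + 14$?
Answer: $- \frac{25705}{56} + \sqrt{83} \approx -449.91$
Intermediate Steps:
$V = 24$ ($V = 10 + 14 = 24$)
$X = \sqrt{83}$ ($X = \sqrt{24 + 59} = \sqrt{83} \approx 9.1104$)
$y = - \frac{1}{56} + \sqrt{83}$ ($y = \sqrt{83} - \frac{-5 + 6}{-33 + 89} = \sqrt{83} - 1 \cdot \frac{1}{56} = \sqrt{83} - \frac{1}{56} = - \frac{1}{56} + \sqrt{83} \approx 9.0926$)
$y - 459 = \left(- \frac{1}{56} + \sqrt{83}\right) - 459 = - \frac{25705}{56} + \sqrt{83}$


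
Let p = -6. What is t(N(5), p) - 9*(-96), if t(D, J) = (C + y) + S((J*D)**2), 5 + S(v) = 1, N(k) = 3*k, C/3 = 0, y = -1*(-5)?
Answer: 865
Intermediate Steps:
y = 5
C = 0 (C = 3*0 = 0)
S(v) = -4 (S(v) = -5 + 1 = -4)
t(D, J) = 1 (t(D, J) = (0 + 5) - 4 = 5 - 4 = 1)
t(N(5), p) - 9*(-96) = 1 - 9*(-96) = 1 + 864 = 865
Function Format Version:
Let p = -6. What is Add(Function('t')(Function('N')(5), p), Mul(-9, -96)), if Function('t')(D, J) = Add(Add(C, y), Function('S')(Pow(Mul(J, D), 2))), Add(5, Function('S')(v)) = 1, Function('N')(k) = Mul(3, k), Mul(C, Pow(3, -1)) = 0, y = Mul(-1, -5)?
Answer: 865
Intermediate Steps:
y = 5
C = 0 (C = Mul(3, 0) = 0)
Function('S')(v) = -4 (Function('S')(v) = Add(-5, 1) = -4)
Function('t')(D, J) = 1 (Function('t')(D, J) = Add(Add(0, 5), -4) = Add(5, -4) = 1)
Add(Function('t')(Function('N')(5), p), Mul(-9, -96)) = Add(1, Mul(-9, -96)) = Add(1, 864) = 865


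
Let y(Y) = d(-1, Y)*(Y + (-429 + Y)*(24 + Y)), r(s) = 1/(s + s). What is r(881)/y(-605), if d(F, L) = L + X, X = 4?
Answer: -1/635534985338 ≈ -1.5735e-12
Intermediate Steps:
r(s) = 1/(2*s)
d(F, L) = 4 + L (d(F, L) = L + 4 = 4 + L)
y(Y) = (4 + Y)*(Y + (-429 + Y)*(24 + Y))
r(881)/y(-605) = ((1/2)/881)/((-(4 - 605)*(10296 - 1*(-605)**2 + 404*(-605)))) = ((1/2)*(1/881))/((-1*(-601)*(10296 - 1*366025 - 244420))) = 1/(1762*((-1*(-601)*(10296 - 366025 - 244420)))) = 1/(1762*((-1*(-601)*(-600149)))) = (1/1762)/(-360689549) = (1/1762)*(-1/360689549) = -1/635534985338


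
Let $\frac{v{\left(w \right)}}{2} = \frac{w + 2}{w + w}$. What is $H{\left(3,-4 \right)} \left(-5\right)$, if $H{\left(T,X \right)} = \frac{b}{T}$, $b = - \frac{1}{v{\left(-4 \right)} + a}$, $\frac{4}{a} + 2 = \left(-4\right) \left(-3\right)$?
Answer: $\frac{50}{27} \approx 1.8519$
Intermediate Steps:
$v{\left(w \right)} = \frac{2 + w}{w}$ ($v{\left(w \right)} = 2 \frac{w + 2}{w + w} = 2 \frac{2 + w}{2 w} = \frac{2 + w}{w}$)
$a = \frac{2}{5}$ ($a = \frac{4}{-2 - -12} = \frac{4}{-2 + 12} = \frac{4}{10} = 4 \cdot \frac{1}{10} = \frac{2}{5} \approx 0.4$)
$b = - \frac{10}{9}$ ($b = - \frac{1}{\frac{2 - 4}{-4} + \frac{2}{5}} = - \frac{1}{\left(- \frac{1}{4}\right) \left(-2\right) + \frac{2}{5}} = - \frac{1}{\frac{1}{2} + \frac{2}{5}} = - \frac{1}{\frac{9}{10}} = \left(-1\right) \frac{10}{9} = - \frac{10}{9} \approx -1.1111$)
$H{\left(T,X \right)} = - \frac{10}{9 T}$
$H{\left(3,-4 \right)} \left(-5\right) = - \frac{10}{9 \cdot 3} \left(-5\right) = \left(- \frac{10}{9}\right) \frac{1}{3} \left(-5\right) = \left(- \frac{10}{27}\right) \left(-5\right) = \frac{50}{27}$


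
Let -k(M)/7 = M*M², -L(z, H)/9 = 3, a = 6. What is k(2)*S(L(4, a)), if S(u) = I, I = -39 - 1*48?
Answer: 4872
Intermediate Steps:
L(z, H) = -27 (L(z, H) = -9*3 = -27)
k(M) = -7*M³ (k(M) = -7*M*M² = -7*M³)
I = -87 (I = -39 - 48 = -87)
S(u) = -87
k(2)*S(L(4, a)) = -7*2³*(-87) = -7*8*(-87) = -56*(-87) = 4872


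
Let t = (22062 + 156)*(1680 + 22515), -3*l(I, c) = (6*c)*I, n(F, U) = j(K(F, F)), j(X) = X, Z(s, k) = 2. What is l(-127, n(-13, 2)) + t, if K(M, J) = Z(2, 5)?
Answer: 537565018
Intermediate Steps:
K(M, J) = 2
n(F, U) = 2
l(I, c) = -2*I*c (l(I, c) = -6*c*I/3 = -2*I*c)
t = 537564510 (t = 22218*24195 = 537564510)
l(-127, n(-13, 2)) + t = -2*(-127)*2 + 537564510 = 508 + 537564510 = 537565018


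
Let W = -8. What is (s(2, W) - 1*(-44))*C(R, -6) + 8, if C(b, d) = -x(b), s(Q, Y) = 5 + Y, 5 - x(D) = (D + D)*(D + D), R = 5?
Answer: 3903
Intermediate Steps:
x(D) = 5 - 4*D² (x(D) = 5 - (D + D)*(D + D) = 5 - 2*D*2*D = 5 - 4*D²)
C(b, d) = -5 + 4*b² (C(b, d) = -(5 - 4*b²) = -5 + 4*b²)
(s(2, W) - 1*(-44))*C(R, -6) + 8 = ((5 - 8) - 1*(-44))*(-5 + 4*5²) + 8 = (-3 + 44)*(-5 + 4*25) + 8 = 41*(-5 + 100) + 8 = 41*95 + 8 = 3895 + 8 = 3903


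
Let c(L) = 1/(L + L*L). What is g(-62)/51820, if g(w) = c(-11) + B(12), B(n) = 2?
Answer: 221/5700200 ≈ 3.8771e-5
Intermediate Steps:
c(L) = 1/(L + L²)
g(w) = 221/110 (g(w) = 1/((-11)*(1 - 11)) + 2 = -1/11/(-10) + 2 = -1/11*(-⅒) + 2 = 1/110 + 2 = 221/110)
g(-62)/51820 = (221/110)/51820 = (221/110)*(1/51820) = 221/5700200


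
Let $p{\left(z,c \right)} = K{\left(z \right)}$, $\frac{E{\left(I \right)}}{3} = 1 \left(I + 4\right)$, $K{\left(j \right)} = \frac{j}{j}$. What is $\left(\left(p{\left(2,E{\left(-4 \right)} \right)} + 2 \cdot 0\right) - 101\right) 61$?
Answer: $-6100$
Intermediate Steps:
$K{\left(j \right)} = 1$
$E{\left(I \right)} = 12 + 3 I$ ($E{\left(I \right)} = 3 \cdot 1 \left(I + 4\right) = 3 \cdot 1 \left(4 + I\right) = 3 \left(4 + I\right) = 12 + 3 I$)
$p{\left(z,c \right)} = 1$
$\left(\left(p{\left(2,E{\left(-4 \right)} \right)} + 2 \cdot 0\right) - 101\right) 61 = \left(\left(1 + 2 \cdot 0\right) - 101\right) 61 = \left(\left(1 + 0\right) - 101\right) 61 = \left(1 - 101\right) 61 = \left(-100\right) 61 = -6100$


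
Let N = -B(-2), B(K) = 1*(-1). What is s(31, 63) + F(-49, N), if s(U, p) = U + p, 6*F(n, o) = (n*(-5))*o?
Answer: 809/6 ≈ 134.83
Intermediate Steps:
B(K) = -1
N = 1 (N = -1*(-1) = 1)
F(n, o) = -5*n*o/6 (F(n, o) = ((n*(-5))*o)/6 = ((-5*n)*o)/6 = (-5*n*o)/6 = -5*n*o/6)
s(31, 63) + F(-49, N) = (31 + 63) - ⅚*(-49)*1 = 94 + 245/6 = 809/6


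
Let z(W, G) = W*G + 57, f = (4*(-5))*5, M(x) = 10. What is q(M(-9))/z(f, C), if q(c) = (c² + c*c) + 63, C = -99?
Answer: 263/9957 ≈ 0.026414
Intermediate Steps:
f = -100 (f = -20*5 = -100)
q(c) = 63 + 2*c² (q(c) = (c² + c²) + 63 = 2*c² + 63 = 63 + 2*c²)
z(W, G) = 57 + G*W (z(W, G) = G*W + 57 = 57 + G*W)
q(M(-9))/z(f, C) = (63 + 2*10²)/(57 - 99*(-100)) = (63 + 2*100)/(57 + 9900) = (63 + 200)/9957 = 263*(1/9957) = 263/9957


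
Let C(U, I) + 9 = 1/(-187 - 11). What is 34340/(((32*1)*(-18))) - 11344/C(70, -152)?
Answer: 308133073/256752 ≈ 1200.1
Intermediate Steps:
C(U, I) = -1783/198 (C(U, I) = -9 + 1/(-187 - 11) = -9 + 1/(-198) = -9 - 1/198 = -1783/198)
34340/(((32*1)*(-18))) - 11344/C(70, -152) = 34340/(((32*1)*(-18))) - 11344/(-1783/198) = 34340/((32*(-18))) - 11344*(-198/1783) = 34340/(-576) + 2246112/1783 = 34340*(-1/576) + 2246112/1783 = -8585/144 + 2246112/1783 = 308133073/256752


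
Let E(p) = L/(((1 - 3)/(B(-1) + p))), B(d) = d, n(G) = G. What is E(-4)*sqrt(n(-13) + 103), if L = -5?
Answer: -75*sqrt(10)/2 ≈ -118.59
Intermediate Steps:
E(p) = -5/2 + 5*p/2 (E(p) = -5*(-1 + p)/(1 - 3) = -(5/2 - 5*p/2) = -5*(1/2 - p/2) = -5/2 + 5*p/2)
E(-4)*sqrt(n(-13) + 103) = (-5/2 + (5/2)*(-4))*sqrt(-13 + 103) = (-5/2 - 10)*sqrt(90) = -75*sqrt(10)/2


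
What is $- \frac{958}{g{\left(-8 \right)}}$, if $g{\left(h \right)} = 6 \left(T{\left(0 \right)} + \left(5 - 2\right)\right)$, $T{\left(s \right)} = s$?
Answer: $- \frac{479}{9} \approx -53.222$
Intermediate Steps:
$g{\left(h \right)} = 18$ ($g{\left(h \right)} = 6 \left(0 + \left(5 - 2\right)\right) = 6 \left(0 + 3\right) = 6 \cdot 3 = 18$)
$- \frac{958}{g{\left(-8 \right)}} = - \frac{958}{18} = \left(-958\right) \frac{1}{18} = - \frac{479}{9}$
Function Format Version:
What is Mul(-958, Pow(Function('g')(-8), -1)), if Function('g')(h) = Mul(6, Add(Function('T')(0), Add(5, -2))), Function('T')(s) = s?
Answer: Rational(-479, 9) ≈ -53.222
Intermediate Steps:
Function('g')(h) = 18 (Function('g')(h) = Mul(6, Add(0, Add(5, -2))) = Mul(6, Add(0, 3)) = Mul(6, 3) = 18)
Mul(-958, Pow(Function('g')(-8), -1)) = Mul(-958, Pow(18, -1)) = Mul(-958, Rational(1, 18)) = Rational(-479, 9)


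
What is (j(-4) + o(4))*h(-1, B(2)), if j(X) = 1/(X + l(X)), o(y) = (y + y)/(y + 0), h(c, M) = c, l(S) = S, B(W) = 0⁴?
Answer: -15/8 ≈ -1.8750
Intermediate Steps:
B(W) = 0
o(y) = 2 (o(y) = (2*y)/y = 2)
j(X) = 1/(2*X) (j(X) = 1/(X + X) = 1/(2*X))
(j(-4) + o(4))*h(-1, B(2)) = ((½)/(-4) + 2)*(-1) = ((½)*(-¼) + 2)*(-1) = (-⅛ + 2)*(-1) = (15/8)*(-1) = -15/8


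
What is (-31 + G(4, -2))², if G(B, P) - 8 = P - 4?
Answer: 841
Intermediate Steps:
G(B, P) = 4 + P (G(B, P) = 8 + (P - 4) = 8 + (-4 + P) = 4 + P)
(-31 + G(4, -2))² = (-31 + (4 - 2))² = (-31 + 2)² = (-29)² = 841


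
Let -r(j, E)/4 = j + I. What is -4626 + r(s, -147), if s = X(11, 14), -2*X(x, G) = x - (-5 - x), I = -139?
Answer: -4016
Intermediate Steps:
X(x, G) = -5/2 - x (X(x, G) = -(x - (-5 - x))/2 = -(x + (5 + x))/2 = -(5 + 2*x)/2 = -5/2 - x)
s = -27/2 (s = -5/2 - 1*11 = -5/2 - 11 = -27/2 ≈ -13.500)
r(j, E) = 556 - 4*j (r(j, E) = -4*(j - 139) = -4*(-139 + j) = 556 - 4*j)
-4626 + r(s, -147) = -4626 + (556 - 4*(-27/2)) = -4626 + (556 + 54) = -4626 + 610 = -4016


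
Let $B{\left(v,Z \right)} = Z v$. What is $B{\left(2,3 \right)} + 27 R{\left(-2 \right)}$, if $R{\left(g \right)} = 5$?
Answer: $141$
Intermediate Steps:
$B{\left(2,3 \right)} + 27 R{\left(-2 \right)} = 3 \cdot 2 + 27 \cdot 5 = 6 + 135 = 141$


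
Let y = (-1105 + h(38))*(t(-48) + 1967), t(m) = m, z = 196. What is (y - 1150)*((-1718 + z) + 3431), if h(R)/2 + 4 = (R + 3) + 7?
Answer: -3727843657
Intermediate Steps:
h(R) = 12 + 2*R (h(R) = -8 + 2*((R + 3) + 7) = -8 + 2*((3 + R) + 7) = -8 + 2*(10 + R) = -8 + (20 + 2*R) = 12 + 2*R)
y = -1951623 (y = (-1105 + (12 + 2*38))*(-48 + 1967) = (-1105 + (12 + 76))*1919 = (-1105 + 88)*1919 = -1017*1919 = -1951623)
(y - 1150)*((-1718 + z) + 3431) = (-1951623 - 1150)*((-1718 + 196) + 3431) = -1952773*(-1522 + 3431) = -1952773*1909 = -3727843657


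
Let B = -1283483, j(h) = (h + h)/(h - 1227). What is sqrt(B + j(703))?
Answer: I*sqrt(88103591238)/262 ≈ 1132.9*I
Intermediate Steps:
j(h) = 2*h/(-1227 + h) (j(h) = (2*h)/(-1227 + h) = 2*h/(-1227 + h))
sqrt(B + j(703)) = sqrt(-1283483 + 2*703/(-1227 + 703)) = sqrt(-1283483 + 2*703/(-524)) = sqrt(-1283483 + 2*703*(-1/524)) = sqrt(-1283483 - 703/262) = sqrt(-336273249/262) = I*sqrt(88103591238)/262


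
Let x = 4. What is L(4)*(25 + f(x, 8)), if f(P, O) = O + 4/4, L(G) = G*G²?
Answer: 2176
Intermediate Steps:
L(G) = G³
f(P, O) = 1 + O (f(P, O) = O + 4*(¼) = O + 1 = 1 + O)
L(4)*(25 + f(x, 8)) = 4³*(25 + (1 + 8)) = 64*(25 + 9) = 64*34 = 2176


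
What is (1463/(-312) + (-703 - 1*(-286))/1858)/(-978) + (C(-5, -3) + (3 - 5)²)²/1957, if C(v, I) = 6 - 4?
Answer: 12992086687/554753420208 ≈ 0.023420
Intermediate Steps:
C(v, I) = 2
(1463/(-312) + (-703 - 1*(-286))/1858)/(-978) + (C(-5, -3) + (3 - 5)²)²/1957 = (1463/(-312) + (-703 - 1*(-286))/1858)/(-978) + (2 + (3 - 5)²)²/1957 = (1463*(-1/312) + (-703 + 286)*(1/1858))*(-1/978) + (2 + (-2)²)²*(1/1957) = (-1463/312 - 417*1/1858)*(-1/978) + (2 + 4)²*(1/1957) = (-1463/312 - 417/1858)*(-1/978) + 6²*(1/1957) = -1424179/289848*(-1/978) + 36*(1/1957) = 1424179/283471344 + 36/1957 = 12992086687/554753420208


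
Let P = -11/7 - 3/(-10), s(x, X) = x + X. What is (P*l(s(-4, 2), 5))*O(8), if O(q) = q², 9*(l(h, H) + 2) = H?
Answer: 37024/315 ≈ 117.54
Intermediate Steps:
s(x, X) = X + x
l(h, H) = -2 + H/9
P = -89/70 (P = -11*⅐ - 3*(-⅒) = -11/7 + 3/10 = -89/70 ≈ -1.2714)
(P*l(s(-4, 2), 5))*O(8) = -89*(-2 + (⅑)*5)/70*8² = -89*(-2 + 5/9)/70*64 = -89/70*(-13/9)*64 = (1157/630)*64 = 37024/315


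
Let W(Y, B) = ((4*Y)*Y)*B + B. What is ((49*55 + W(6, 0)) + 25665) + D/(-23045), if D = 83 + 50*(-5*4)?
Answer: 653557117/23045 ≈ 28360.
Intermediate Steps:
D = -917 (D = 83 + 50*(-20) = 83 - 1000 = -917)
W(Y, B) = B + 4*B*Y² (W(Y, B) = (4*Y²)*B + B = 4*B*Y² + B = B + 4*B*Y²)
((49*55 + W(6, 0)) + 25665) + D/(-23045) = ((49*55 + 0*(1 + 4*6²)) + 25665) - 917/(-23045) = ((2695 + 0*(1 + 4*36)) + 25665) - 917*(-1/23045) = ((2695 + 0*(1 + 144)) + 25665) + 917/23045 = ((2695 + 0*145) + 25665) + 917/23045 = ((2695 + 0) + 25665) + 917/23045 = (2695 + 25665) + 917/23045 = 28360 + 917/23045 = 653557117/23045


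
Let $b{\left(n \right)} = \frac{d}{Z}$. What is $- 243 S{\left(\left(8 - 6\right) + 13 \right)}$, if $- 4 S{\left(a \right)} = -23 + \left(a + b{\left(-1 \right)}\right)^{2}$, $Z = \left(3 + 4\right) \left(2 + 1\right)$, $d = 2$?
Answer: $\frac{1219671}{98} \approx 12446.0$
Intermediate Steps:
$Z = 21$ ($Z = 7 \cdot 3 = 21$)
$b{\left(n \right)} = \frac{2}{21}$
$S{\left(a \right)} = \frac{23}{4} - \frac{\left(\frac{2}{21} + a\right)^{2}}{4}$ ($S{\left(a \right)} = - \frac{-23 + \left(a + \frac{2}{21}\right)^{2}}{4} = - \frac{-23 + \left(\frac{2}{21} + a\right)^{2}}{4} = \frac{23}{4} - \frac{\left(\frac{2}{21} + a\right)^{2}}{4}$)
$- 243 S{\left(\left(8 - 6\right) + 13 \right)} = - 243 \left(\frac{23}{4} - \frac{\left(2 + 21 \left(\left(8 - 6\right) + 13\right)\right)^{2}}{1764}\right) = - 243 \left(\frac{23}{4} - \frac{\left(2 + 21 \left(2 + 13\right)\right)^{2}}{1764}\right) = - 243 \left(\frac{23}{4} - \frac{\left(2 + 21 \cdot 15\right)^{2}}{1764}\right) = - 243 \left(\frac{23}{4} - \frac{\left(2 + 315\right)^{2}}{1764}\right) = - 243 \left(\frac{23}{4} - \frac{317^{2}}{1764}\right) = - 243 \left(\frac{23}{4} - \frac{100489}{1764}\right) = \left(-243\right) \left(- \frac{45173}{882}\right) = \frac{1219671}{98}$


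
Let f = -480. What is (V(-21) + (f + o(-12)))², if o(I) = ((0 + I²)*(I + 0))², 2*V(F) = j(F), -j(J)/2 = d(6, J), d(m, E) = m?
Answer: 8913198308004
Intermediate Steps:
j(J) = -12 (j(J) = -2*6 = -12)
V(F) = -6 (V(F) = (½)*(-12) = -6)
o(I) = I⁶ (o(I) = (I²*I)² = (I³)² = I⁶)
(V(-21) + (f + o(-12)))² = (-6 + (-480 + (-12)⁶))² = (-6 + (-480 + 2985984))² = (-6 + 2985504)² = 2985498² = 8913198308004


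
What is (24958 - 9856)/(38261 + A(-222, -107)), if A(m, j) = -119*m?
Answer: 15102/64679 ≈ 0.23349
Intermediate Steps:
(24958 - 9856)/(38261 + A(-222, -107)) = (24958 - 9856)/(38261 - 119*(-222)) = 15102/(38261 + 26418) = 15102/64679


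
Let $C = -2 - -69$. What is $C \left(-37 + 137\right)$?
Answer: $6700$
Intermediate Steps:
$C = 67$ ($C = -2 + 69 = 67$)
$C \left(-37 + 137\right) = 67 \left(-37 + 137\right) = 67 \cdot 100 = 6700$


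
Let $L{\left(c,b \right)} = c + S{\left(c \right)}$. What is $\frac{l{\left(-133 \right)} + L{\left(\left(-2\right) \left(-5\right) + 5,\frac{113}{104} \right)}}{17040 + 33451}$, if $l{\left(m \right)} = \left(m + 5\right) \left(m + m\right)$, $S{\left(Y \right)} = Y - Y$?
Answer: $\frac{34063}{50491} \approx 0.67463$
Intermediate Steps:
$S{\left(Y \right)} = 0$
$l{\left(m \right)} = 2 m \left(5 + m\right)$ ($l{\left(m \right)} = \left(5 + m\right) 2 m = 2 m \left(5 + m\right)$)
$L{\left(c,b \right)} = c$ ($L{\left(c,b \right)} = c + 0 = c$)
$\frac{l{\left(-133 \right)} + L{\left(\left(-2\right) \left(-5\right) + 5,\frac{113}{104} \right)}}{17040 + 33451} = \frac{2 \left(-133\right) \left(5 - 133\right) + \left(\left(-2\right) \left(-5\right) + 5\right)}{17040 + 33451} = \frac{2 \left(-133\right) \left(-128\right) + \left(10 + 5\right)}{50491} = \left(34048 + 15\right) \frac{1}{50491} = 34063 \cdot \frac{1}{50491} = \frac{34063}{50491}$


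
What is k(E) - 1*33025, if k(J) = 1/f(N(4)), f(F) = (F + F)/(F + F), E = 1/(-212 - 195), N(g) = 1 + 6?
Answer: -33024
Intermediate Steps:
N(g) = 7
E = -1/407 (E = 1/(-407) = -1/407 ≈ -0.0024570)
f(F) = 1 (f(F) = (2*F)/((2*F)) = (2*F)*(1/(2*F)) = 1)
k(J) = 1 (k(J) = 1/1 = 1)
k(E) - 1*33025 = 1 - 1*33025 = 1 - 33025 = -33024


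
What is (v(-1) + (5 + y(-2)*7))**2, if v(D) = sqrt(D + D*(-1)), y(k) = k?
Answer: 81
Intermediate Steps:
v(D) = 0 (v(D) = sqrt(D - D) = sqrt(0) = 0)
(v(-1) + (5 + y(-2)*7))**2 = (0 + (5 - 2*7))**2 = (0 + (5 - 14))**2 = (0 - 9)**2 = (-9)**2 = 81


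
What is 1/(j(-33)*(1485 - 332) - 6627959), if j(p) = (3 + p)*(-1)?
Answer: -1/6593369 ≈ -1.5167e-7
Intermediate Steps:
j(p) = -3 - p
1/(j(-33)*(1485 - 332) - 6627959) = 1/((-3 - 1*(-33))*(1485 - 332) - 6627959) = 1/((-3 + 33)*1153 - 6627959) = 1/(30*1153 - 6627959) = 1/(34590 - 6627959) = 1/(-6593369) = -1/6593369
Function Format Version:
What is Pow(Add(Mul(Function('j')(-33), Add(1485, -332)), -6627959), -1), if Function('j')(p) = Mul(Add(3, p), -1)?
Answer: Rational(-1, 6593369) ≈ -1.5167e-7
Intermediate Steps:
Function('j')(p) = Add(-3, Mul(-1, p))
Pow(Add(Mul(Function('j')(-33), Add(1485, -332)), -6627959), -1) = Pow(Add(Mul(Add(-3, Mul(-1, -33)), Add(1485, -332)), -6627959), -1) = Pow(Add(Mul(Add(-3, 33), 1153), -6627959), -1) = Pow(Add(Mul(30, 1153), -6627959), -1) = Pow(Add(34590, -6627959), -1) = Pow(-6593369, -1) = Rational(-1, 6593369)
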